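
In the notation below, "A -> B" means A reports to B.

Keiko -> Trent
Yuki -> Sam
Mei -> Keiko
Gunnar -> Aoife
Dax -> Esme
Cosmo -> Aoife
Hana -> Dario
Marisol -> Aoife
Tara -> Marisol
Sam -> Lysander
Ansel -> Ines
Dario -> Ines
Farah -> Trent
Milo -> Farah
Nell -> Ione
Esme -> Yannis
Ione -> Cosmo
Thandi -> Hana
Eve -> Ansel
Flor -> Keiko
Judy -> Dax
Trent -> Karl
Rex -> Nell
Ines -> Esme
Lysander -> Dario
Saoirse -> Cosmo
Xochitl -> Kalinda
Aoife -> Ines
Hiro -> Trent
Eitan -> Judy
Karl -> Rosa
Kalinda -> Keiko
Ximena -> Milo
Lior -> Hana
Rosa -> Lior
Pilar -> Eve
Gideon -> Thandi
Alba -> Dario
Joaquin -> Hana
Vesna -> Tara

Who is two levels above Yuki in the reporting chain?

Yuki reports to Sam, and Sam reports to Lysander. So Yuki's skip-level manager is Lysander.

Lysander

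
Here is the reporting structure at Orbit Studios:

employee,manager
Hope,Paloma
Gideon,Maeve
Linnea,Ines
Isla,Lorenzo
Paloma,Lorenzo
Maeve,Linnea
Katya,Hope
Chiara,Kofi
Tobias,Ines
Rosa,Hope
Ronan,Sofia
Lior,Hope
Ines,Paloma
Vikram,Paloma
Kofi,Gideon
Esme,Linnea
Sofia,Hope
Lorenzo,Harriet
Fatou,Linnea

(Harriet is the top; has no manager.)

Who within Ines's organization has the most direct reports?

Direct-report counts within Ines's organization: Ines has 2; Linnea has 3; Maeve has 1; Gideon has 1; Kofi has 1. The largest is 3, held by Linnea.

Linnea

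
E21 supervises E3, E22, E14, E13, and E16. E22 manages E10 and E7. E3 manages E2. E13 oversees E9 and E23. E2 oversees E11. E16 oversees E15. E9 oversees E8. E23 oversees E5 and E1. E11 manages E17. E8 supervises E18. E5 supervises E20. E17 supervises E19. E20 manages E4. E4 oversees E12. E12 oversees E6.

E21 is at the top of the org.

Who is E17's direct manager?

E11

E17 reports directly to E11.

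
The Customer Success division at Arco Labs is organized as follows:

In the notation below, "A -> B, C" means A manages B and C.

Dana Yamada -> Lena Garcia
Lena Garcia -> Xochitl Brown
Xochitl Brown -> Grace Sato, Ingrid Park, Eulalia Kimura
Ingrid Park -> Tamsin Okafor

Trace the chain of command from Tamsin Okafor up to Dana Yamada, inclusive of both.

Tamsin Okafor -> Ingrid Park -> Xochitl Brown -> Lena Garcia -> Dana Yamada

Tamsin Okafor reports to Ingrid Park. Ingrid Park reports to Xochitl Brown. Xochitl Brown reports to Lena Garcia. Lena Garcia reports to Dana Yamada. Dana Yamada is at the top.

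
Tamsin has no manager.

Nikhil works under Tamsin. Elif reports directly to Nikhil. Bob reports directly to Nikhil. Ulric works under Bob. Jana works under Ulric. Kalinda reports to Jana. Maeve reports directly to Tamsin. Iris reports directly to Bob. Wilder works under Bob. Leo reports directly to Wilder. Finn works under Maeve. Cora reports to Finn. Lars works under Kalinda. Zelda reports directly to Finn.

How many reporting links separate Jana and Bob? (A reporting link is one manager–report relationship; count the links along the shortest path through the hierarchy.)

2

Jana is in Bob's organization: the chain from Jana up to Bob is Jana → Ulric → Bob, which is 2 links.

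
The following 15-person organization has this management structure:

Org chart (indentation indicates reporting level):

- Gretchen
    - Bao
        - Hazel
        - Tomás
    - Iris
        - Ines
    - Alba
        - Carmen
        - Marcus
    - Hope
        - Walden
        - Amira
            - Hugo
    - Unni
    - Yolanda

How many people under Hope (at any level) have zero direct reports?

2

The people in Hope's organization with no one reporting to them are Hugo, Walden. That is 2.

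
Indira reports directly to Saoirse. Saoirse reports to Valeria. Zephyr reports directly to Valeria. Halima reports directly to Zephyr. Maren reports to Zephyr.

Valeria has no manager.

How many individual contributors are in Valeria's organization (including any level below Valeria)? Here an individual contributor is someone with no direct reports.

The people in Valeria's organization with no one reporting to them are Indira, Halima, Maren. That is 3.

3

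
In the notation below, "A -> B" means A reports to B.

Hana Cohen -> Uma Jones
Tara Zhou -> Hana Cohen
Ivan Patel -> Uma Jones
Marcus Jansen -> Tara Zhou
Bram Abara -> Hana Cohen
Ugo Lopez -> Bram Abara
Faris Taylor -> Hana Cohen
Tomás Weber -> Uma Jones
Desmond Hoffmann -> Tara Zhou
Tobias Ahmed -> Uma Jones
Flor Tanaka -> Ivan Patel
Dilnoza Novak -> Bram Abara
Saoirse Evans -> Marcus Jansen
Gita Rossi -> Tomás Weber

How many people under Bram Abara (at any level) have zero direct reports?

2

The people in Bram Abara's organization with no one reporting to them are Dilnoza Novak, Ugo Lopez. That is 2.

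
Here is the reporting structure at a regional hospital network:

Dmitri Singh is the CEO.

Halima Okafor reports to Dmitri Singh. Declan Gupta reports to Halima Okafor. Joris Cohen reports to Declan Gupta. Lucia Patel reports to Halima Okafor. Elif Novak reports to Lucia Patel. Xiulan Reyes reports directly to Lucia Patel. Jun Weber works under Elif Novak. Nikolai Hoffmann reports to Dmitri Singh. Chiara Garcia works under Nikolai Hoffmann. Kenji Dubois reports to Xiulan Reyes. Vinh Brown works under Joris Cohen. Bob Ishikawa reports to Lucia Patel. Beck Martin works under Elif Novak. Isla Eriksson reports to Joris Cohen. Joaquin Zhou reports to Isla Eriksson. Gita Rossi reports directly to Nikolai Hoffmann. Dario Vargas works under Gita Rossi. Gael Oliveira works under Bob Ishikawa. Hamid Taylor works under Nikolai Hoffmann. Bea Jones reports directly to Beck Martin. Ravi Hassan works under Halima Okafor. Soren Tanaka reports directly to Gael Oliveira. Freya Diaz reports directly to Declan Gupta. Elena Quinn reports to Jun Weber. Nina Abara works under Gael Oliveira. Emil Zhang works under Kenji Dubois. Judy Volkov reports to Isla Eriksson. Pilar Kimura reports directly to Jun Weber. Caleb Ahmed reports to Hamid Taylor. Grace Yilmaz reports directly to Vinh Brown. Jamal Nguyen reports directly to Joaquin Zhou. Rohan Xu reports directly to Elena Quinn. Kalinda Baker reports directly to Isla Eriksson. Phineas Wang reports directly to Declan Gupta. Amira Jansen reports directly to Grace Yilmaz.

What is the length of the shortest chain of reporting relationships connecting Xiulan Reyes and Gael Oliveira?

3

Xiulan Reyes is 1 level below Lucia Patel, and Gael Oliveira is 2 levels below Lucia Patel (their lowest common manager). The shortest path runs up from Xiulan Reyes to Lucia Patel and back down to Gael Oliveira: 1 + 2 = 3 links.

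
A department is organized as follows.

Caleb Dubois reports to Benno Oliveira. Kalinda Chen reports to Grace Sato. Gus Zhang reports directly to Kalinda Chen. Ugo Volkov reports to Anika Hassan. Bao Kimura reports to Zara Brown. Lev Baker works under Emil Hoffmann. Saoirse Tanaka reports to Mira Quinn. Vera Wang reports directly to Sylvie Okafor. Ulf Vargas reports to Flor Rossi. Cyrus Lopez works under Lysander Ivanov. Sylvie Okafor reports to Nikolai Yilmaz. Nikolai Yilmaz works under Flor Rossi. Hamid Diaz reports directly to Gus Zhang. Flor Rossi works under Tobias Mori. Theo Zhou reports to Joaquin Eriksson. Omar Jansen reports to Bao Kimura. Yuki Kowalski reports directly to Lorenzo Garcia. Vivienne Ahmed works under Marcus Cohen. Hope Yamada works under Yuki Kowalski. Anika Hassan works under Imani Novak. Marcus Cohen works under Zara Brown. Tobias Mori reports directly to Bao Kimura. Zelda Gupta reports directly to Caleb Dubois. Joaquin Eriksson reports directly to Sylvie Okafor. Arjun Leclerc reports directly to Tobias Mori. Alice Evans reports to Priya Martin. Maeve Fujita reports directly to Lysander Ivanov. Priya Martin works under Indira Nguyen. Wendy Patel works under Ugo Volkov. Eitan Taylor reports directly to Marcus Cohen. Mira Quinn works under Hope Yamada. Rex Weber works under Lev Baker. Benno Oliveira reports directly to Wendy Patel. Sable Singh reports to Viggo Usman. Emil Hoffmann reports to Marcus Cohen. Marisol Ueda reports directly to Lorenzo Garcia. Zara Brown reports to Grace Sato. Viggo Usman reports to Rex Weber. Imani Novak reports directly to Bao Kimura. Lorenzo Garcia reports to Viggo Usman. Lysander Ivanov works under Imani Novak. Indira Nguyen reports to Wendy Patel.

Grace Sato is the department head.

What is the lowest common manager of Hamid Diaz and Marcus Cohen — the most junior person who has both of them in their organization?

Grace Sato

Hamid Diaz's chain of managers is Gus Zhang, Kalinda Chen, Grace Sato. Marcus Cohen's chain of managers is Zara Brown, Grace Sato. The first manager that appears in both chains is Grace Sato.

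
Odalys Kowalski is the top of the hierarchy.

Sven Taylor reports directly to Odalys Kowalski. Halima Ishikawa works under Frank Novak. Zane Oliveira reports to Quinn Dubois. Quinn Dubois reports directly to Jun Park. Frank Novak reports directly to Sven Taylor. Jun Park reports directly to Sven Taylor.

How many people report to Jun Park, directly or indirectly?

Jun Park directly manages Quinn Dubois. Under Quinn Dubois: Zane Oliveira (1). That's 2 in total.

2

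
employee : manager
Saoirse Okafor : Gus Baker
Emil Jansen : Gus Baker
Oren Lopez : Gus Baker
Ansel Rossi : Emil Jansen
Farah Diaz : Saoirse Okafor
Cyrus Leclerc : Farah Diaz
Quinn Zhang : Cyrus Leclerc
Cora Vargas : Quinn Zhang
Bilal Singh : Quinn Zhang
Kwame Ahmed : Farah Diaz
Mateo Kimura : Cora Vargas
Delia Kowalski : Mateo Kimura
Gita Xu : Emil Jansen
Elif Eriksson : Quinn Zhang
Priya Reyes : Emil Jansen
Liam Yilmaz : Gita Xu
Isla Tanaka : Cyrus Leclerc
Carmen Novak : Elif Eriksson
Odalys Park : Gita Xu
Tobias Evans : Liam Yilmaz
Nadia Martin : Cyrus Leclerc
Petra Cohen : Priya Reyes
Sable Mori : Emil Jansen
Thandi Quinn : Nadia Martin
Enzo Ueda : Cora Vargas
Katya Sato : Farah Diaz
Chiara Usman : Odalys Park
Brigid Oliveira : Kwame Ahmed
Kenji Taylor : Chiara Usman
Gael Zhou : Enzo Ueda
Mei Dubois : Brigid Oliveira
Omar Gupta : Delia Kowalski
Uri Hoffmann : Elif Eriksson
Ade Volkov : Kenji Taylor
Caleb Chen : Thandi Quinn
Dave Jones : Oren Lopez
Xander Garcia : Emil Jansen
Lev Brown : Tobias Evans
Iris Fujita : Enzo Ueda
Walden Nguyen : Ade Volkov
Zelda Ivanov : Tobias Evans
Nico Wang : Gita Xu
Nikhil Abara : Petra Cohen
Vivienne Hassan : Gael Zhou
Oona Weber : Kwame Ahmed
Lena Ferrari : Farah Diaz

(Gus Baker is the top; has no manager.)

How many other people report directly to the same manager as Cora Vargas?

2

Cora Vargas reports to Quinn Zhang. Quinn Zhang's other direct reports are Bilal Singh, Elif Eriksson — 2 peers.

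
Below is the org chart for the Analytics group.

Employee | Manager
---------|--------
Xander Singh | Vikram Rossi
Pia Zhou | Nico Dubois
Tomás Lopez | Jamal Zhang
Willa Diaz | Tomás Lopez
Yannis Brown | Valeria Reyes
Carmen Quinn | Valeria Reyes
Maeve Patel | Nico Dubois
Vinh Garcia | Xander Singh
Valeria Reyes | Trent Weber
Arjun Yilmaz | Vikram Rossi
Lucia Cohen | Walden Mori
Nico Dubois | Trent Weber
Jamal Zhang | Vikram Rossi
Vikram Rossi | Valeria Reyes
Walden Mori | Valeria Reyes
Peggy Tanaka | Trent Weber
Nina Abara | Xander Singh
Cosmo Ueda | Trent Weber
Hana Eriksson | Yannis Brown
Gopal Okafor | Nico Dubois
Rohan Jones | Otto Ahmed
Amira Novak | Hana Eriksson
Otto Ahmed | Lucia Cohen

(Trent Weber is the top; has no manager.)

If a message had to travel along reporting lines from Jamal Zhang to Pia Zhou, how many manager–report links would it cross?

5

Jamal Zhang is 3 levels below Trent Weber, and Pia Zhou is 2 levels below Trent Weber (their lowest common manager). The shortest path runs up from Jamal Zhang to Trent Weber and back down to Pia Zhou: 3 + 2 = 5 links.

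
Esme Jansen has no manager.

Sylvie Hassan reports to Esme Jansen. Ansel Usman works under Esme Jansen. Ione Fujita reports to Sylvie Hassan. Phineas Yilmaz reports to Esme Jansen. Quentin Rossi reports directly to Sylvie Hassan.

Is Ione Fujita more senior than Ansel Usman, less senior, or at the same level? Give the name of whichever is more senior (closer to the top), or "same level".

Ione Fujita is 2 levels below Esme Jansen; Ansel Usman is 1. Ansel Usman is higher.

Ansel Usman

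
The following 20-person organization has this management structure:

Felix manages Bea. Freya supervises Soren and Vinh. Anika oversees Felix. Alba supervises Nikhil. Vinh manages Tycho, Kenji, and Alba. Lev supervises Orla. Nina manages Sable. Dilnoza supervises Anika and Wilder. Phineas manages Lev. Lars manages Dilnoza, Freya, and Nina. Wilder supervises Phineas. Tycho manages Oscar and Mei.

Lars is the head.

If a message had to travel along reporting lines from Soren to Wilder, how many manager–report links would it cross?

4

Soren is 2 levels below Lars, and Wilder is 2 levels below Lars (their lowest common manager). The shortest path runs up from Soren to Lars and back down to Wilder: 2 + 2 = 4 links.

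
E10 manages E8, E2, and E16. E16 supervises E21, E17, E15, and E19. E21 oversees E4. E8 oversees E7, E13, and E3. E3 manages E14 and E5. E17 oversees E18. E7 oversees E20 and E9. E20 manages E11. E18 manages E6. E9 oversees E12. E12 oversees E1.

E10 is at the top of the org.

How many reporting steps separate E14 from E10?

3

Chain from E14 up to E10: E14 → E3 → E8 → E10. That is 3 steps up, so E14 is 3 levels below E10.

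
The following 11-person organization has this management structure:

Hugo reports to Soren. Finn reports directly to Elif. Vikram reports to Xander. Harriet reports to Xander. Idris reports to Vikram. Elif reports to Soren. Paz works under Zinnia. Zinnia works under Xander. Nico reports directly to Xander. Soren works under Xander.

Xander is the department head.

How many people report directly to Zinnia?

1

Zinnia directly manages Paz. That is 1 direct report.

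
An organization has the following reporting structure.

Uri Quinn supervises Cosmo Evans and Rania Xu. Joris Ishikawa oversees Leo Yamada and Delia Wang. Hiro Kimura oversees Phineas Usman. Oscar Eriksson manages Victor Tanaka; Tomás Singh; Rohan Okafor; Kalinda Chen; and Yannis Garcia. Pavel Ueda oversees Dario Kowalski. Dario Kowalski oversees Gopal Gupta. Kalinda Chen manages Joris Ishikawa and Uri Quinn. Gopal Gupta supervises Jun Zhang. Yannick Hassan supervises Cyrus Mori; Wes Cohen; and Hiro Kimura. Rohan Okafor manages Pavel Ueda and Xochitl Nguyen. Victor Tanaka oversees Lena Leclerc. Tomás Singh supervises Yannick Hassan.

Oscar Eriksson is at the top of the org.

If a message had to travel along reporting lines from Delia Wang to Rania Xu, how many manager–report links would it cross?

Delia Wang is 2 levels below Kalinda Chen, and Rania Xu is 2 levels below Kalinda Chen (their lowest common manager). The shortest path runs up from Delia Wang to Kalinda Chen and back down to Rania Xu: 2 + 2 = 4 links.

4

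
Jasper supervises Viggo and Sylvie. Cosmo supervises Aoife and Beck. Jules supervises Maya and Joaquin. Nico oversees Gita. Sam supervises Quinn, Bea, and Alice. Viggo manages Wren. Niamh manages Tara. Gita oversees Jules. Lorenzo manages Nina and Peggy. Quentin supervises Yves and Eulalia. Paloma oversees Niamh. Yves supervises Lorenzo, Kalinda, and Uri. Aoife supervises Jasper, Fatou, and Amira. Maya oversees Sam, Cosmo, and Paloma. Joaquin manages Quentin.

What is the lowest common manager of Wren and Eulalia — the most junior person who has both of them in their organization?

Jules

Wren's chain of managers is Viggo, Jasper, Aoife, Cosmo, Maya, Jules, Gita, Nico. Eulalia's chain of managers is Quentin, Joaquin, Jules, Gita, Nico. The first manager that appears in both chains is Jules.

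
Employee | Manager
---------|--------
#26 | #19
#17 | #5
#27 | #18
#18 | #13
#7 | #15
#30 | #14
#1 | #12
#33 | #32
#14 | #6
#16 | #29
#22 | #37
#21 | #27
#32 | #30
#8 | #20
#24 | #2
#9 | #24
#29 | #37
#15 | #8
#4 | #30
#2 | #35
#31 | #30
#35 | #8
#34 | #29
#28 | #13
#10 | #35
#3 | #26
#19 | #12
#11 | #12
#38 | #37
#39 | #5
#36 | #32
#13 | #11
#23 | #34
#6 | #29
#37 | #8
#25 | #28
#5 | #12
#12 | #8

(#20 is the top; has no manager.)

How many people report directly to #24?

#24 directly manages #9. That is 1 direct report.

1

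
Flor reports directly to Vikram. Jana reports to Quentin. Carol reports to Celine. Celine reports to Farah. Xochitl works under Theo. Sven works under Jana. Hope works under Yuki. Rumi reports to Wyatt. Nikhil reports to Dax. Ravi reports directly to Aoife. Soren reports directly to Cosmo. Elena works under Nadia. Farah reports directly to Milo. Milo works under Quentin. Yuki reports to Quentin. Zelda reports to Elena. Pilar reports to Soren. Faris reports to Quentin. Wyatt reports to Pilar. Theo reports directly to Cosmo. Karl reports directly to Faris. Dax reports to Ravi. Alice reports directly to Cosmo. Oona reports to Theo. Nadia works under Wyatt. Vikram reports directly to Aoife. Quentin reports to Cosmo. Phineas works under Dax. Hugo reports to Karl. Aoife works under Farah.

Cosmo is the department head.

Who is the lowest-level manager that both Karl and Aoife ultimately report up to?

Karl's chain of managers is Faris, Quentin, Cosmo. Aoife's chain of managers is Farah, Milo, Quentin, Cosmo. The first manager that appears in both chains is Quentin.

Quentin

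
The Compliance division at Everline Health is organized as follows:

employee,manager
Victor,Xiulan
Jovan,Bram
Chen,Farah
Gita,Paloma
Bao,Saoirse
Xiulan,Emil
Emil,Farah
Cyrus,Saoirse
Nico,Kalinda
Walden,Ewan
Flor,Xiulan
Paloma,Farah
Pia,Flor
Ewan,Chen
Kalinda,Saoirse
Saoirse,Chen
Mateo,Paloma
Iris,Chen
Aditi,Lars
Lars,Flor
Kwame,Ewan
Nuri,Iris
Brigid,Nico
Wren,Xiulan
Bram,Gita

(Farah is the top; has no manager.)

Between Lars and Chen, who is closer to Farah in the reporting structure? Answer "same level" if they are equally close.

Chen

Lars is 4 levels below Farah; Chen is 1. Chen is higher.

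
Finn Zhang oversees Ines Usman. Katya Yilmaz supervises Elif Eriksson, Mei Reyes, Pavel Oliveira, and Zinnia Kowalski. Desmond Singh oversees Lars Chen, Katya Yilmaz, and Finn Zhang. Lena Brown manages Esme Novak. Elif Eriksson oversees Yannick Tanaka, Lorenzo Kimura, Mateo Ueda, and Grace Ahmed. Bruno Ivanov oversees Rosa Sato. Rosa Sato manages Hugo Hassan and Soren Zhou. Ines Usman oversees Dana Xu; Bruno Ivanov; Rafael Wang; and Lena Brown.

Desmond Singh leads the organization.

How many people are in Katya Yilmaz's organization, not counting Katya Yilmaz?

Katya Yilmaz directly manages Elif Eriksson, Mei Reyes, Pavel Oliveira, Zinnia Kowalski. Under Elif Eriksson: Grace Ahmed, Mateo Ueda, Lorenzo Kimura, Yannick Tanaka (4). Mei Reyes has no reports. Pavel Oliveira has no reports. Zinnia Kowalski has no reports. So Katya Yilmaz's organization is 4 direct reports plus everyone under them: 5 + 1 + 1 + 1 = 8.

8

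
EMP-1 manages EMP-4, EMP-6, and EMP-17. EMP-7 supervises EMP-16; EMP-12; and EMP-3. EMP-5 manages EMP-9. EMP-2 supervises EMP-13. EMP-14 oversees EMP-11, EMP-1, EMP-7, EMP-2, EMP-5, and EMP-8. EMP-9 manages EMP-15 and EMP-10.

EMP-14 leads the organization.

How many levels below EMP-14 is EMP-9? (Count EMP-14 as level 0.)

Chain from EMP-9 up to EMP-14: EMP-9 → EMP-5 → EMP-14. That is 2 steps up, so EMP-9 is 2 levels below EMP-14.

2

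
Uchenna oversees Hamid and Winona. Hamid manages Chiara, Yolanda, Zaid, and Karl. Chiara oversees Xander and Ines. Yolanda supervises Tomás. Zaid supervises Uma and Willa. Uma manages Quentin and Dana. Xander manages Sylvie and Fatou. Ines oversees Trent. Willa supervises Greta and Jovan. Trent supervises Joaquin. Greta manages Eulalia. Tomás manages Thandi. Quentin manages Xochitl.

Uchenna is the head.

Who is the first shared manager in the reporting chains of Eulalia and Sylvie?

Eulalia's chain of managers is Greta, Willa, Zaid, Hamid, Uchenna. Sylvie's chain of managers is Xander, Chiara, Hamid, Uchenna. The first manager that appears in both chains is Hamid.

Hamid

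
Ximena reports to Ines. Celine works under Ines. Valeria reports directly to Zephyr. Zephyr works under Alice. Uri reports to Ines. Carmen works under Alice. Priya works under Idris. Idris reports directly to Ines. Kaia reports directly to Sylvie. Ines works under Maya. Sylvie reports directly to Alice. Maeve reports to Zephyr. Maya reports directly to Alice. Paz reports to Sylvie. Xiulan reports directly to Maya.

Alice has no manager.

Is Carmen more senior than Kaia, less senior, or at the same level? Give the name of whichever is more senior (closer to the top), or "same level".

Carmen

Carmen is 1 level below Alice; Kaia is 2. Carmen is higher.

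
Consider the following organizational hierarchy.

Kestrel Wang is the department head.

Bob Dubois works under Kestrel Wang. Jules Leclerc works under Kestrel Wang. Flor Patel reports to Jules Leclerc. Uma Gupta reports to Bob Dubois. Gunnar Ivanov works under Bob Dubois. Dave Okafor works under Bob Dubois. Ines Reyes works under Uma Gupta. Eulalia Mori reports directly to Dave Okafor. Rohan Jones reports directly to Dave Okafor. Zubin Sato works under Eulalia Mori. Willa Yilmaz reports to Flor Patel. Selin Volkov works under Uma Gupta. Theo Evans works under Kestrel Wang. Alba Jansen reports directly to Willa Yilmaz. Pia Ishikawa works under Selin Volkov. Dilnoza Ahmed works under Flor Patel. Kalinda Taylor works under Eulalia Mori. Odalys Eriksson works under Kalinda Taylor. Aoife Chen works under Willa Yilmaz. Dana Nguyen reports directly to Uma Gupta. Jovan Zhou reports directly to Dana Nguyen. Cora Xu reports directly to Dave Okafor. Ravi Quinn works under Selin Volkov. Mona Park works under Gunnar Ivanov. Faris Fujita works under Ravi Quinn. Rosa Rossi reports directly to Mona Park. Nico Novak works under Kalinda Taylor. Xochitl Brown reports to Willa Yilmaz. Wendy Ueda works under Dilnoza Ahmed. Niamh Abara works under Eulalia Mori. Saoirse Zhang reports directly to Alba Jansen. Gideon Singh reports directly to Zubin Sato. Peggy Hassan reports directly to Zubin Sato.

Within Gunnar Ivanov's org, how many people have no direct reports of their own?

1

The only person in Gunnar Ivanov's organization with no one reporting to them is Rosa Rossi. That is 1.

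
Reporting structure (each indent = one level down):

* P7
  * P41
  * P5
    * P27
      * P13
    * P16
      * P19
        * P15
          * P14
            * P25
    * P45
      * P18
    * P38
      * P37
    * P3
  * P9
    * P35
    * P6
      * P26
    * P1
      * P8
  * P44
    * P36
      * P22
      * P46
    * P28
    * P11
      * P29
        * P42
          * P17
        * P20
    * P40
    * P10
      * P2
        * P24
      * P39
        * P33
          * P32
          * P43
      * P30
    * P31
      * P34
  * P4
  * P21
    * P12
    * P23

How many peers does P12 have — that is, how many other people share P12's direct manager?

P12 reports to P21. P21's other direct reports are P23 — 1 peer.

1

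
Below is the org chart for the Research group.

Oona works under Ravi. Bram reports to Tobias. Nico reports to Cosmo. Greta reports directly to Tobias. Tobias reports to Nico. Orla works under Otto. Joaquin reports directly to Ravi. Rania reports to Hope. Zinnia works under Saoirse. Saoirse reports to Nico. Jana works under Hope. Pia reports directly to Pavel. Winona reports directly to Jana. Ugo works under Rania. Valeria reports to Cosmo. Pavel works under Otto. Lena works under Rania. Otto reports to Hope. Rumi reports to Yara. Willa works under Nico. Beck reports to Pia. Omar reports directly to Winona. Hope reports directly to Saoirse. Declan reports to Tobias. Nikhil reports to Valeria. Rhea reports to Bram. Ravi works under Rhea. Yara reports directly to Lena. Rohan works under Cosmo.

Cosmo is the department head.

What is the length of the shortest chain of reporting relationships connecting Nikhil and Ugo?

7

Nikhil is 2 levels below Cosmo, and Ugo is 5 levels below Cosmo (their lowest common manager). The shortest path runs up from Nikhil to Cosmo and back down to Ugo: 2 + 5 = 7 links.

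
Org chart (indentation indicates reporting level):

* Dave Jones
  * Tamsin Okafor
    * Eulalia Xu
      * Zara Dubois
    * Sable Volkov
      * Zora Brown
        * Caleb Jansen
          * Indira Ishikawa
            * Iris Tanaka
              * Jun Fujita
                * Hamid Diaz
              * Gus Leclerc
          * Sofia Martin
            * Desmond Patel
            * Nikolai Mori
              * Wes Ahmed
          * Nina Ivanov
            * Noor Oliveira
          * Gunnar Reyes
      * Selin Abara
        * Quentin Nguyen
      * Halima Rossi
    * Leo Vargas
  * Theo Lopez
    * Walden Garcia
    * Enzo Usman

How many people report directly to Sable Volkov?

Sable Volkov directly manages Zora Brown, Selin Abara, Halima Rossi. That is 3 direct reports.

3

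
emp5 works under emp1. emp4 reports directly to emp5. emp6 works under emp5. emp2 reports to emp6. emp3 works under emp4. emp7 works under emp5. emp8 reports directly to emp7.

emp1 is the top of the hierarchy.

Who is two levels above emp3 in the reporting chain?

emp3 reports to emp4, and emp4 reports to emp5. So emp3's skip-level manager is emp5.

emp5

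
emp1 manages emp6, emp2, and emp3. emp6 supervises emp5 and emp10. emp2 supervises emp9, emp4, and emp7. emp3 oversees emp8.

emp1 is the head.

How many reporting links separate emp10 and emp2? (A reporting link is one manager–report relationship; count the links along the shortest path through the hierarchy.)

3

emp10 is 2 levels below emp1, and emp2 is 1 level below emp1 (their lowest common manager). The shortest path runs up from emp10 to emp1 and back down to emp2: 2 + 1 = 3 links.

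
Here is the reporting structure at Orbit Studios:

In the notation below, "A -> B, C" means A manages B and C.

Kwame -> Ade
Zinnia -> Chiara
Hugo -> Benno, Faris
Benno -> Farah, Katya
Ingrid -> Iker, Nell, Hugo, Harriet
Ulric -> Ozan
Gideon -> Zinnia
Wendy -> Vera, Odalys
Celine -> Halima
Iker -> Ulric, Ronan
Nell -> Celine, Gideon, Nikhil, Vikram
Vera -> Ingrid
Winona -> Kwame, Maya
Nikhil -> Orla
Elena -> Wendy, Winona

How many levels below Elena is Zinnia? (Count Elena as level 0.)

6

Chain from Zinnia up to Elena: Zinnia → Gideon → Nell → Ingrid → Vera → Wendy → Elena. That is 6 steps up, so Zinnia is 6 levels below Elena.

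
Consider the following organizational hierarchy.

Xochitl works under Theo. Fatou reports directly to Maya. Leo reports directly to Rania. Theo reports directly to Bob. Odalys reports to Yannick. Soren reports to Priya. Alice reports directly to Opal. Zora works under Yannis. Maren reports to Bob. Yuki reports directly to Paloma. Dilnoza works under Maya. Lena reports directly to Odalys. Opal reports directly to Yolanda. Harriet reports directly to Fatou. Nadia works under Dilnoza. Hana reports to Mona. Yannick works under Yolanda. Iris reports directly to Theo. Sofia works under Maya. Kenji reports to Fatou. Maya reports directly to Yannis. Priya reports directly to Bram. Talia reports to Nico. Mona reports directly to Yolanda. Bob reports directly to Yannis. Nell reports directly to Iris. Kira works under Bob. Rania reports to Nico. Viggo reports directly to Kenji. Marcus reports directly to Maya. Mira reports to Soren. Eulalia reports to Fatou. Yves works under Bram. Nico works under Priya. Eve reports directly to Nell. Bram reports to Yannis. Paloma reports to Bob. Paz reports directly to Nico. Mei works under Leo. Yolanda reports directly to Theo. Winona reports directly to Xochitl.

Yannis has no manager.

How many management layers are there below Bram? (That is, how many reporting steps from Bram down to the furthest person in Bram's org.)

5

The longest chain under Bram runs Bram → Priya → Nico → Rania → Leo → Mei, which is 5 levels below Bram.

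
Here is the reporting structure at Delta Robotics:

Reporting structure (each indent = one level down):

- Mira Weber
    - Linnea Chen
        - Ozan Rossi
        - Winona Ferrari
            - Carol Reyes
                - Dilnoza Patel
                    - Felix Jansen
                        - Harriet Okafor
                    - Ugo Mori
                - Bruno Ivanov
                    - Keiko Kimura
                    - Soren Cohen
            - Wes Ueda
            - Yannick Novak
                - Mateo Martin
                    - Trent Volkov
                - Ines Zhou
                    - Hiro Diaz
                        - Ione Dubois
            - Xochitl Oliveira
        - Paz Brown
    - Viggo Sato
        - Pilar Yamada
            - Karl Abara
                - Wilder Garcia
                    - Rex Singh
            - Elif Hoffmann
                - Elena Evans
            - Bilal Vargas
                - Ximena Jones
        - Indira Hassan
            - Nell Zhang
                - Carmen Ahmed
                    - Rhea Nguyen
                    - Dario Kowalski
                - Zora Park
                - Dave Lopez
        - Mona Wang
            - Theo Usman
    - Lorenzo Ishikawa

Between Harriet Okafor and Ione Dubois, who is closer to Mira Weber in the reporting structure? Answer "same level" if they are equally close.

Both Harriet Okafor and Ione Dubois are 6 levels below Mira Weber.

same level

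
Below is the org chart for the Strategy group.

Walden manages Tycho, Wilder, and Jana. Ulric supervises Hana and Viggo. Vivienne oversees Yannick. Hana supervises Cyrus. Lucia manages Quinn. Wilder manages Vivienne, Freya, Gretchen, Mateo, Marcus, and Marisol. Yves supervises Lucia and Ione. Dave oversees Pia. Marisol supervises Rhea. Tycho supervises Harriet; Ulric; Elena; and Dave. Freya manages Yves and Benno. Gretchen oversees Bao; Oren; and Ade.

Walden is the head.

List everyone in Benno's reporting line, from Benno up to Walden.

Benno -> Freya -> Wilder -> Walden

Benno reports to Freya. Freya reports to Wilder. Wilder reports to Walden. Walden is at the top.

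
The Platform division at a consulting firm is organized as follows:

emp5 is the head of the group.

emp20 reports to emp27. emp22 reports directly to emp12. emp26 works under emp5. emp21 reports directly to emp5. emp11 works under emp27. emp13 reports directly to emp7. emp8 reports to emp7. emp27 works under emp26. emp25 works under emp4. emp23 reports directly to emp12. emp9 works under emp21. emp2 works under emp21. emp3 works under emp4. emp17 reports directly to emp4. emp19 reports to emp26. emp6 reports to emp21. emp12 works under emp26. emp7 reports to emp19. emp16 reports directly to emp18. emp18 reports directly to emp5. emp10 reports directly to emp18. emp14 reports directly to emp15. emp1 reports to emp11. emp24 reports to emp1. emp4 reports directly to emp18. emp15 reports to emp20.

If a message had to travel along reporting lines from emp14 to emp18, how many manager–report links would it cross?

emp14 is 5 levels below emp5, and emp18 is 1 level below emp5 (their lowest common manager). The shortest path runs up from emp14 to emp5 and back down to emp18: 5 + 1 = 6 links.

6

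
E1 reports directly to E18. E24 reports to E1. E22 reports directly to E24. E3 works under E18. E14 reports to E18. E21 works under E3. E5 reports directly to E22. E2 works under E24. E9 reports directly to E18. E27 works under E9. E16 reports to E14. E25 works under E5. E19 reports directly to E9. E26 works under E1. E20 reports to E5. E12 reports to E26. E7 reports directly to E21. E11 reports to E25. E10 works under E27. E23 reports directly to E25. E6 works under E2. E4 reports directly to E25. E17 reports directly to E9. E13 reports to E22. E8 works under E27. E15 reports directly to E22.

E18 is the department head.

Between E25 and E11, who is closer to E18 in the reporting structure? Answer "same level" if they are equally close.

E25 is 5 levels below E18; E11 is 6. E25 is higher.

E25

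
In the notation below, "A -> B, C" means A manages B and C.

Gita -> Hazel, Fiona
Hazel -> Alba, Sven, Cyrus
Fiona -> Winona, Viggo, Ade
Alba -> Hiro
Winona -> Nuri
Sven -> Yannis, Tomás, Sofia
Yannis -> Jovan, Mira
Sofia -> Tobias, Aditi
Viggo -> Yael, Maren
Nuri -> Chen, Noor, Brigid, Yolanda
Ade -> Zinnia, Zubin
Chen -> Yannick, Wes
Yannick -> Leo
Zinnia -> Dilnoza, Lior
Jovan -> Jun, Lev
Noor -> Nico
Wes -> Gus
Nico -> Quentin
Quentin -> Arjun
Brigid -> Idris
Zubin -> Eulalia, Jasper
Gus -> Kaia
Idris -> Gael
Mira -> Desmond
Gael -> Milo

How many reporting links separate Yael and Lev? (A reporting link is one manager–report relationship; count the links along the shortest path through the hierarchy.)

8

Yael is 3 levels below Gita, and Lev is 5 levels below Gita (their lowest common manager). The shortest path runs up from Yael to Gita and back down to Lev: 3 + 5 = 8 links.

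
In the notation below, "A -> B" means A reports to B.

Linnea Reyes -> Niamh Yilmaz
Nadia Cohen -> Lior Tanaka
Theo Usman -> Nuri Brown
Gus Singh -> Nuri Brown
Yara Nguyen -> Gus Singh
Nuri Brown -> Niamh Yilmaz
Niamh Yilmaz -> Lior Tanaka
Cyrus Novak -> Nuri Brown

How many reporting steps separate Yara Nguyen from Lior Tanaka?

Chain from Yara Nguyen up to Lior Tanaka: Yara Nguyen → Gus Singh → Nuri Brown → Niamh Yilmaz → Lior Tanaka. That is 4 steps up, so Yara Nguyen is 4 levels below Lior Tanaka.

4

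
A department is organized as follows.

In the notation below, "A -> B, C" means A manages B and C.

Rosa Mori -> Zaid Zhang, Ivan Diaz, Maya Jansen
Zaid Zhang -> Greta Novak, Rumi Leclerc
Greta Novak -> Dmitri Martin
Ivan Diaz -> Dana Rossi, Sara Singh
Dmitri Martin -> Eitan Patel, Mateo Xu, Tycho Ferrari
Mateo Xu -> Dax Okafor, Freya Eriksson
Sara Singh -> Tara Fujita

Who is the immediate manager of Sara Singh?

Sara Singh reports directly to Ivan Diaz.

Ivan Diaz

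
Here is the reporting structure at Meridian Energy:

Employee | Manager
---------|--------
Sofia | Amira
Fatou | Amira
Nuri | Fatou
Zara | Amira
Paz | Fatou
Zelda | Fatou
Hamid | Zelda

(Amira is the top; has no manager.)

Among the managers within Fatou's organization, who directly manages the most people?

Fatou

Direct-report counts within Fatou's organization: Fatou has 3; Zelda has 1. The largest is 3, held by Fatou.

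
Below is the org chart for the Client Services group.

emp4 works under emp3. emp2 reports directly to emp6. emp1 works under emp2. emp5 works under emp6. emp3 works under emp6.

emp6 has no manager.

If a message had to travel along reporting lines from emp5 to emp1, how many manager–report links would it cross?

emp5 is 1 level below emp6, and emp1 is 2 levels below emp6 (their lowest common manager). The shortest path runs up from emp5 to emp6 and back down to emp1: 1 + 2 = 3 links.

3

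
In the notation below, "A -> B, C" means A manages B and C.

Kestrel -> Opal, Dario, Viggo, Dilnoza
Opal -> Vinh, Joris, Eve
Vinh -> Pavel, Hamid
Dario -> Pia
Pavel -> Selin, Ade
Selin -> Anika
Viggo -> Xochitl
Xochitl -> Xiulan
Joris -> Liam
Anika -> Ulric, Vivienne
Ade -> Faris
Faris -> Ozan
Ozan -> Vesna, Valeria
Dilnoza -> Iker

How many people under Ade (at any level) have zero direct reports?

The people in Ade's organization with no one reporting to them are Valeria, Vesna. That is 2.

2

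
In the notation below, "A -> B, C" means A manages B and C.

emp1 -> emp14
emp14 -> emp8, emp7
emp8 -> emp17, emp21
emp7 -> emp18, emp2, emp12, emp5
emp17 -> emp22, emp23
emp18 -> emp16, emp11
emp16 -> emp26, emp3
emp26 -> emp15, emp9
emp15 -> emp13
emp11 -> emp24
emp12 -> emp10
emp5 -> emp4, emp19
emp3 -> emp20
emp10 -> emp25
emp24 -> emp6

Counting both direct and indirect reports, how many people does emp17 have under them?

emp17 directly manages emp22, emp23. emp22 has no reports. emp23 has no reports. So emp17's organization is 2 direct reports plus everyone under them: 1 + 1 = 2.

2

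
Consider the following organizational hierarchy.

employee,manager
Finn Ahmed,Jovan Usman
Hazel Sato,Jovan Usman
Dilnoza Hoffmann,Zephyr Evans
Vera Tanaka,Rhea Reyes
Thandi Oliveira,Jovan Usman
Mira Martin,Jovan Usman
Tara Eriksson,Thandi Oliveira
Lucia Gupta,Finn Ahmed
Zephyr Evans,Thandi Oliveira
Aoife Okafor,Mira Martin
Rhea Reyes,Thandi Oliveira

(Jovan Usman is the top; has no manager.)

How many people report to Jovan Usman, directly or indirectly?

11

Jovan Usman directly manages Thandi Oliveira, Mira Martin, Finn Ahmed, Hazel Sato. Under Thandi Oliveira: Tara Eriksson, Rhea Reyes, Vera Tanaka, Zephyr Evans, Dilnoza Hoffmann (5). Under Mira Martin: Aoife Okafor (1). Under Finn Ahmed: Lucia Gupta (1). Hazel Sato has no reports. So Jovan Usman's organization is 4 direct reports plus everyone under them: 6 + 2 + 2 + 1 = 11.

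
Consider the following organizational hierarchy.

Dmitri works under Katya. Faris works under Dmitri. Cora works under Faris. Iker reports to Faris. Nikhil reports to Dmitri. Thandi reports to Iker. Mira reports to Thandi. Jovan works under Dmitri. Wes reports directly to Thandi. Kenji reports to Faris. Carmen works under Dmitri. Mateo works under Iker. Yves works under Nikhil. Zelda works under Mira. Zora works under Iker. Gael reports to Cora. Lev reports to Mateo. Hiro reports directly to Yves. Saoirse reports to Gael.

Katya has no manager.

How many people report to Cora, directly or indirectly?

2

Cora directly manages Gael. Under Gael: Saoirse (1). That's 2 in total.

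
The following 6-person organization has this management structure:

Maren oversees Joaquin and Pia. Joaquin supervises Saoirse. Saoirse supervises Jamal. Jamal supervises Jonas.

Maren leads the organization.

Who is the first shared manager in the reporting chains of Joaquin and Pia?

Joaquin's chain of managers is Maren. Pia's chain of managers is Maren. The first manager that appears in both chains is Maren.

Maren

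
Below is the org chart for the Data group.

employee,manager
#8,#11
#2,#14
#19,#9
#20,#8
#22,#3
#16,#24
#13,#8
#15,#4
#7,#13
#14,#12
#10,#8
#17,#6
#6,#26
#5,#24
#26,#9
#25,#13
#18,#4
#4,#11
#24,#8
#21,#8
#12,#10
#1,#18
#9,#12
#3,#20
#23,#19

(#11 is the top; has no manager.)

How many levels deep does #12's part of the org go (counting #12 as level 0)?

4

The longest chain under #12 runs #12 → #9 → #26 → #6 → #17, which is 4 levels below #12.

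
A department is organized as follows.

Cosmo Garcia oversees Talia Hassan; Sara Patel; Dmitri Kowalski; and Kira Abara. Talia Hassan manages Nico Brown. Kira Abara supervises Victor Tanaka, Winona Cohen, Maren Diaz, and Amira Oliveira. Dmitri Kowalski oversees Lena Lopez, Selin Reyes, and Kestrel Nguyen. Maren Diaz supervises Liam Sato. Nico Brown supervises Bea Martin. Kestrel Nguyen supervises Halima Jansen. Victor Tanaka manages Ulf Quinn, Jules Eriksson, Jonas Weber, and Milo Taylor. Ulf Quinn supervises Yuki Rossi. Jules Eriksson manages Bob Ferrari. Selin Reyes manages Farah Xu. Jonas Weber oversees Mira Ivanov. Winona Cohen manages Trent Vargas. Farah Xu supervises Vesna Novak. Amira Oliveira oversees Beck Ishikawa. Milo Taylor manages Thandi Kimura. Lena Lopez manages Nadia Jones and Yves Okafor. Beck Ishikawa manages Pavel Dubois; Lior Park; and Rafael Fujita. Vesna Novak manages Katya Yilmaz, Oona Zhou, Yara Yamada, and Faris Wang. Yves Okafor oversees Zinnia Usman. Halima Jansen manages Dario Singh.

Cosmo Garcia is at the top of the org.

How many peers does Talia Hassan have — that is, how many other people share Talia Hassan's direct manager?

3

Talia Hassan reports to Cosmo Garcia. Cosmo Garcia's other direct reports are Kira Abara, Dmitri Kowalski, Sara Patel — 3 peers.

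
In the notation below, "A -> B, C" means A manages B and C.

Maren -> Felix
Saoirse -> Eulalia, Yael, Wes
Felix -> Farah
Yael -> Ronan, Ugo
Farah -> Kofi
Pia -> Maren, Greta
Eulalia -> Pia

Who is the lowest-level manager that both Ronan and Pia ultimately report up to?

Saoirse

Ronan's chain of managers is Yael, Saoirse. Pia's chain of managers is Eulalia, Saoirse. The first manager that appears in both chains is Saoirse.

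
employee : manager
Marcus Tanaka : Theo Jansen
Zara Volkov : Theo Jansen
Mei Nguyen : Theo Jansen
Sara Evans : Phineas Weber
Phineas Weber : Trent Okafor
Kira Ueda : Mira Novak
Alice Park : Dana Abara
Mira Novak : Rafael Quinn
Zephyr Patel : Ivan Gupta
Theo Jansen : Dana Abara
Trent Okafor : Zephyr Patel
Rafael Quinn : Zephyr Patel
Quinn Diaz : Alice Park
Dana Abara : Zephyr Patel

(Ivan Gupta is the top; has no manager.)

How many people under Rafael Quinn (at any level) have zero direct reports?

1

The only person in Rafael Quinn's organization with no one reporting to them is Kira Ueda. That is 1.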